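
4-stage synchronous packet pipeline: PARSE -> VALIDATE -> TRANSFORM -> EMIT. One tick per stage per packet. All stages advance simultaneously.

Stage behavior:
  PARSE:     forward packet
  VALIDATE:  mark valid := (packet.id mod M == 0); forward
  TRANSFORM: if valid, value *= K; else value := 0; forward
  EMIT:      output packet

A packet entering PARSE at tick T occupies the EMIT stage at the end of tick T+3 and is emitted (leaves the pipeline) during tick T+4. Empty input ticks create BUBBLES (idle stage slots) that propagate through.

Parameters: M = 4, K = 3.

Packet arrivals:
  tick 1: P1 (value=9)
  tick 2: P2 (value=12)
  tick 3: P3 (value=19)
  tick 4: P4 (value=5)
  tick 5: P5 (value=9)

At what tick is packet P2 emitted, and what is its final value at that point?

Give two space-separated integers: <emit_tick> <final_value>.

Tick 1: [PARSE:P1(v=9,ok=F), VALIDATE:-, TRANSFORM:-, EMIT:-] out:-; in:P1
Tick 2: [PARSE:P2(v=12,ok=F), VALIDATE:P1(v=9,ok=F), TRANSFORM:-, EMIT:-] out:-; in:P2
Tick 3: [PARSE:P3(v=19,ok=F), VALIDATE:P2(v=12,ok=F), TRANSFORM:P1(v=0,ok=F), EMIT:-] out:-; in:P3
Tick 4: [PARSE:P4(v=5,ok=F), VALIDATE:P3(v=19,ok=F), TRANSFORM:P2(v=0,ok=F), EMIT:P1(v=0,ok=F)] out:-; in:P4
Tick 5: [PARSE:P5(v=9,ok=F), VALIDATE:P4(v=5,ok=T), TRANSFORM:P3(v=0,ok=F), EMIT:P2(v=0,ok=F)] out:P1(v=0); in:P5
Tick 6: [PARSE:-, VALIDATE:P5(v=9,ok=F), TRANSFORM:P4(v=15,ok=T), EMIT:P3(v=0,ok=F)] out:P2(v=0); in:-
Tick 7: [PARSE:-, VALIDATE:-, TRANSFORM:P5(v=0,ok=F), EMIT:P4(v=15,ok=T)] out:P3(v=0); in:-
Tick 8: [PARSE:-, VALIDATE:-, TRANSFORM:-, EMIT:P5(v=0,ok=F)] out:P4(v=15); in:-
Tick 9: [PARSE:-, VALIDATE:-, TRANSFORM:-, EMIT:-] out:P5(v=0); in:-
P2: arrives tick 2, valid=False (id=2, id%4=2), emit tick 6, final value 0

Answer: 6 0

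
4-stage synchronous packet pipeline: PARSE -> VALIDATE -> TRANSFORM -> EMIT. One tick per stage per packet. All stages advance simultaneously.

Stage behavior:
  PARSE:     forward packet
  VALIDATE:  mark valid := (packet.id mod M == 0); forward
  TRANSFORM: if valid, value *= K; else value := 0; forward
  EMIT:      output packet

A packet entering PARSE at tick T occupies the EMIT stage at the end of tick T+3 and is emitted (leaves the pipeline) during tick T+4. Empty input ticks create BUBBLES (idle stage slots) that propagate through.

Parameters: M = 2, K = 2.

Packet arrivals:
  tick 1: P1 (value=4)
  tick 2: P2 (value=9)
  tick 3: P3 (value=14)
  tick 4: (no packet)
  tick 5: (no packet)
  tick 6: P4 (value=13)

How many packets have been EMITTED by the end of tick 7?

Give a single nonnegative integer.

Tick 1: [PARSE:P1(v=4,ok=F), VALIDATE:-, TRANSFORM:-, EMIT:-] out:-; in:P1
Tick 2: [PARSE:P2(v=9,ok=F), VALIDATE:P1(v=4,ok=F), TRANSFORM:-, EMIT:-] out:-; in:P2
Tick 3: [PARSE:P3(v=14,ok=F), VALIDATE:P2(v=9,ok=T), TRANSFORM:P1(v=0,ok=F), EMIT:-] out:-; in:P3
Tick 4: [PARSE:-, VALIDATE:P3(v=14,ok=F), TRANSFORM:P2(v=18,ok=T), EMIT:P1(v=0,ok=F)] out:-; in:-
Tick 5: [PARSE:-, VALIDATE:-, TRANSFORM:P3(v=0,ok=F), EMIT:P2(v=18,ok=T)] out:P1(v=0); in:-
Tick 6: [PARSE:P4(v=13,ok=F), VALIDATE:-, TRANSFORM:-, EMIT:P3(v=0,ok=F)] out:P2(v=18); in:P4
Tick 7: [PARSE:-, VALIDATE:P4(v=13,ok=T), TRANSFORM:-, EMIT:-] out:P3(v=0); in:-
Emitted by tick 7: ['P1', 'P2', 'P3']

Answer: 3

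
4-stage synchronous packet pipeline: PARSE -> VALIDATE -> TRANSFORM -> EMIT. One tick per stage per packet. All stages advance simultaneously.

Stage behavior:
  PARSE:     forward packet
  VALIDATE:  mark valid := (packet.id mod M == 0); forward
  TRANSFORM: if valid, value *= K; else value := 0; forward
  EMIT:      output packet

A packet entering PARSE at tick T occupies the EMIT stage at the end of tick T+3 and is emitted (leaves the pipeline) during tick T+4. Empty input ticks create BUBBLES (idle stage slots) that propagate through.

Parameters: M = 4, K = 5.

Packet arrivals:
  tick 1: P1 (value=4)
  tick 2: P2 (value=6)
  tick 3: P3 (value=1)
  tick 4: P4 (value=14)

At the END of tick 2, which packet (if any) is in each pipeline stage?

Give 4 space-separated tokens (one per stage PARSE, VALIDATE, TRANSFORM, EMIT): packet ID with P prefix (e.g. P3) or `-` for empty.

Answer: P2 P1 - -

Derivation:
Tick 1: [PARSE:P1(v=4,ok=F), VALIDATE:-, TRANSFORM:-, EMIT:-] out:-; in:P1
Tick 2: [PARSE:P2(v=6,ok=F), VALIDATE:P1(v=4,ok=F), TRANSFORM:-, EMIT:-] out:-; in:P2
At end of tick 2: ['P2', 'P1', '-', '-']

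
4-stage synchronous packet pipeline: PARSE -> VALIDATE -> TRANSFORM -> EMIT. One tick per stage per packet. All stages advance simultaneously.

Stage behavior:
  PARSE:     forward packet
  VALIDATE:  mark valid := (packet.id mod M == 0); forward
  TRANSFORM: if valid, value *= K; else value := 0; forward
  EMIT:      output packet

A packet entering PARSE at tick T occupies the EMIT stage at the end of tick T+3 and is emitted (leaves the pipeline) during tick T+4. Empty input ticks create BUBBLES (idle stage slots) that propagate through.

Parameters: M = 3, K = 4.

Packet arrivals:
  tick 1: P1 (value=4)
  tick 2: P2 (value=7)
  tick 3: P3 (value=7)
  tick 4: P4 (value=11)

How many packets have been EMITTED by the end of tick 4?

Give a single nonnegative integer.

Tick 1: [PARSE:P1(v=4,ok=F), VALIDATE:-, TRANSFORM:-, EMIT:-] out:-; in:P1
Tick 2: [PARSE:P2(v=7,ok=F), VALIDATE:P1(v=4,ok=F), TRANSFORM:-, EMIT:-] out:-; in:P2
Tick 3: [PARSE:P3(v=7,ok=F), VALIDATE:P2(v=7,ok=F), TRANSFORM:P1(v=0,ok=F), EMIT:-] out:-; in:P3
Tick 4: [PARSE:P4(v=11,ok=F), VALIDATE:P3(v=7,ok=T), TRANSFORM:P2(v=0,ok=F), EMIT:P1(v=0,ok=F)] out:-; in:P4
Emitted by tick 4: []

Answer: 0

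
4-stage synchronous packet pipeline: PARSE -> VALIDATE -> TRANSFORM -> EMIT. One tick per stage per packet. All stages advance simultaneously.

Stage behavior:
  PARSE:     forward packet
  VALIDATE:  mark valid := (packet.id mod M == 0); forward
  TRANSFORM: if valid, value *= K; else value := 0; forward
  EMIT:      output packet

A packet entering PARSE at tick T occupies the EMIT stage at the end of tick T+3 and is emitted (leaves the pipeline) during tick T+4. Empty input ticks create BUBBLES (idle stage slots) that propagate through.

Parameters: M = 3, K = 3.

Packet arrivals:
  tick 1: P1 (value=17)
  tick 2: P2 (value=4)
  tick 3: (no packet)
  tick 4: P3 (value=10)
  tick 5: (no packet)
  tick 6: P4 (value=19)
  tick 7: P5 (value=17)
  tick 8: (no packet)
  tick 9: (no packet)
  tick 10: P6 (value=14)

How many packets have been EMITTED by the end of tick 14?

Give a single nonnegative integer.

Answer: 6

Derivation:
Tick 1: [PARSE:P1(v=17,ok=F), VALIDATE:-, TRANSFORM:-, EMIT:-] out:-; in:P1
Tick 2: [PARSE:P2(v=4,ok=F), VALIDATE:P1(v=17,ok=F), TRANSFORM:-, EMIT:-] out:-; in:P2
Tick 3: [PARSE:-, VALIDATE:P2(v=4,ok=F), TRANSFORM:P1(v=0,ok=F), EMIT:-] out:-; in:-
Tick 4: [PARSE:P3(v=10,ok=F), VALIDATE:-, TRANSFORM:P2(v=0,ok=F), EMIT:P1(v=0,ok=F)] out:-; in:P3
Tick 5: [PARSE:-, VALIDATE:P3(v=10,ok=T), TRANSFORM:-, EMIT:P2(v=0,ok=F)] out:P1(v=0); in:-
Tick 6: [PARSE:P4(v=19,ok=F), VALIDATE:-, TRANSFORM:P3(v=30,ok=T), EMIT:-] out:P2(v=0); in:P4
Tick 7: [PARSE:P5(v=17,ok=F), VALIDATE:P4(v=19,ok=F), TRANSFORM:-, EMIT:P3(v=30,ok=T)] out:-; in:P5
Tick 8: [PARSE:-, VALIDATE:P5(v=17,ok=F), TRANSFORM:P4(v=0,ok=F), EMIT:-] out:P3(v=30); in:-
Tick 9: [PARSE:-, VALIDATE:-, TRANSFORM:P5(v=0,ok=F), EMIT:P4(v=0,ok=F)] out:-; in:-
Tick 10: [PARSE:P6(v=14,ok=F), VALIDATE:-, TRANSFORM:-, EMIT:P5(v=0,ok=F)] out:P4(v=0); in:P6
Tick 11: [PARSE:-, VALIDATE:P6(v=14,ok=T), TRANSFORM:-, EMIT:-] out:P5(v=0); in:-
Tick 12: [PARSE:-, VALIDATE:-, TRANSFORM:P6(v=42,ok=T), EMIT:-] out:-; in:-
Tick 13: [PARSE:-, VALIDATE:-, TRANSFORM:-, EMIT:P6(v=42,ok=T)] out:-; in:-
Tick 14: [PARSE:-, VALIDATE:-, TRANSFORM:-, EMIT:-] out:P6(v=42); in:-
Emitted by tick 14: ['P1', 'P2', 'P3', 'P4', 'P5', 'P6']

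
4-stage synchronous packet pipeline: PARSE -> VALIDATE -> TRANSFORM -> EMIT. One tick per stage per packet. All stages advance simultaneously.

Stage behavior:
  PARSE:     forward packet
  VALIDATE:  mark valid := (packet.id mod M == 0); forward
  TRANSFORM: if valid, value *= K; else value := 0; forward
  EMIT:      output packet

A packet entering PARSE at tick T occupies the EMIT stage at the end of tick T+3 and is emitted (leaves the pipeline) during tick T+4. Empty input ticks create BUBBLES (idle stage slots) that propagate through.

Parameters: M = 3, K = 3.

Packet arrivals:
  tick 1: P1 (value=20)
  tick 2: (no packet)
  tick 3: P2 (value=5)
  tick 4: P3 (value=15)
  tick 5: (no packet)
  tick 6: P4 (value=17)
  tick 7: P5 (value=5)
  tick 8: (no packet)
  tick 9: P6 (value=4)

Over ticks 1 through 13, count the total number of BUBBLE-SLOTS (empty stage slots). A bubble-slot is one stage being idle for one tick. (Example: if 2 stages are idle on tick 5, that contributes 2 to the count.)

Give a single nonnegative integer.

Tick 1: [PARSE:P1(v=20,ok=F), VALIDATE:-, TRANSFORM:-, EMIT:-] out:-; bubbles=3
Tick 2: [PARSE:-, VALIDATE:P1(v=20,ok=F), TRANSFORM:-, EMIT:-] out:-; bubbles=3
Tick 3: [PARSE:P2(v=5,ok=F), VALIDATE:-, TRANSFORM:P1(v=0,ok=F), EMIT:-] out:-; bubbles=2
Tick 4: [PARSE:P3(v=15,ok=F), VALIDATE:P2(v=5,ok=F), TRANSFORM:-, EMIT:P1(v=0,ok=F)] out:-; bubbles=1
Tick 5: [PARSE:-, VALIDATE:P3(v=15,ok=T), TRANSFORM:P2(v=0,ok=F), EMIT:-] out:P1(v=0); bubbles=2
Tick 6: [PARSE:P4(v=17,ok=F), VALIDATE:-, TRANSFORM:P3(v=45,ok=T), EMIT:P2(v=0,ok=F)] out:-; bubbles=1
Tick 7: [PARSE:P5(v=5,ok=F), VALIDATE:P4(v=17,ok=F), TRANSFORM:-, EMIT:P3(v=45,ok=T)] out:P2(v=0); bubbles=1
Tick 8: [PARSE:-, VALIDATE:P5(v=5,ok=F), TRANSFORM:P4(v=0,ok=F), EMIT:-] out:P3(v=45); bubbles=2
Tick 9: [PARSE:P6(v=4,ok=F), VALIDATE:-, TRANSFORM:P5(v=0,ok=F), EMIT:P4(v=0,ok=F)] out:-; bubbles=1
Tick 10: [PARSE:-, VALIDATE:P6(v=4,ok=T), TRANSFORM:-, EMIT:P5(v=0,ok=F)] out:P4(v=0); bubbles=2
Tick 11: [PARSE:-, VALIDATE:-, TRANSFORM:P6(v=12,ok=T), EMIT:-] out:P5(v=0); bubbles=3
Tick 12: [PARSE:-, VALIDATE:-, TRANSFORM:-, EMIT:P6(v=12,ok=T)] out:-; bubbles=3
Tick 13: [PARSE:-, VALIDATE:-, TRANSFORM:-, EMIT:-] out:P6(v=12); bubbles=4
Total bubble-slots: 28

Answer: 28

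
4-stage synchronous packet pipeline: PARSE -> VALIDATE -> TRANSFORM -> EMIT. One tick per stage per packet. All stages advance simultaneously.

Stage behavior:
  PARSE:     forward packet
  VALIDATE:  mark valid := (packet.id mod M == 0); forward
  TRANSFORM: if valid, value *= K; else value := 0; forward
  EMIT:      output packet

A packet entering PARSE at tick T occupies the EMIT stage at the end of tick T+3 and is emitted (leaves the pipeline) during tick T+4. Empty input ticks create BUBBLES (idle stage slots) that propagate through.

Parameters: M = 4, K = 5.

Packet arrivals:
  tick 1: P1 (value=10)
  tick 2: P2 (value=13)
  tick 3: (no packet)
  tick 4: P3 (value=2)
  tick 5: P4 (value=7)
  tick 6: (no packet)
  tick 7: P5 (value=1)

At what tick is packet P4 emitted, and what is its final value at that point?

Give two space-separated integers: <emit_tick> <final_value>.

Answer: 9 35

Derivation:
Tick 1: [PARSE:P1(v=10,ok=F), VALIDATE:-, TRANSFORM:-, EMIT:-] out:-; in:P1
Tick 2: [PARSE:P2(v=13,ok=F), VALIDATE:P1(v=10,ok=F), TRANSFORM:-, EMIT:-] out:-; in:P2
Tick 3: [PARSE:-, VALIDATE:P2(v=13,ok=F), TRANSFORM:P1(v=0,ok=F), EMIT:-] out:-; in:-
Tick 4: [PARSE:P3(v=2,ok=F), VALIDATE:-, TRANSFORM:P2(v=0,ok=F), EMIT:P1(v=0,ok=F)] out:-; in:P3
Tick 5: [PARSE:P4(v=7,ok=F), VALIDATE:P3(v=2,ok=F), TRANSFORM:-, EMIT:P2(v=0,ok=F)] out:P1(v=0); in:P4
Tick 6: [PARSE:-, VALIDATE:P4(v=7,ok=T), TRANSFORM:P3(v=0,ok=F), EMIT:-] out:P2(v=0); in:-
Tick 7: [PARSE:P5(v=1,ok=F), VALIDATE:-, TRANSFORM:P4(v=35,ok=T), EMIT:P3(v=0,ok=F)] out:-; in:P5
Tick 8: [PARSE:-, VALIDATE:P5(v=1,ok=F), TRANSFORM:-, EMIT:P4(v=35,ok=T)] out:P3(v=0); in:-
Tick 9: [PARSE:-, VALIDATE:-, TRANSFORM:P5(v=0,ok=F), EMIT:-] out:P4(v=35); in:-
Tick 10: [PARSE:-, VALIDATE:-, TRANSFORM:-, EMIT:P5(v=0,ok=F)] out:-; in:-
Tick 11: [PARSE:-, VALIDATE:-, TRANSFORM:-, EMIT:-] out:P5(v=0); in:-
P4: arrives tick 5, valid=True (id=4, id%4=0), emit tick 9, final value 35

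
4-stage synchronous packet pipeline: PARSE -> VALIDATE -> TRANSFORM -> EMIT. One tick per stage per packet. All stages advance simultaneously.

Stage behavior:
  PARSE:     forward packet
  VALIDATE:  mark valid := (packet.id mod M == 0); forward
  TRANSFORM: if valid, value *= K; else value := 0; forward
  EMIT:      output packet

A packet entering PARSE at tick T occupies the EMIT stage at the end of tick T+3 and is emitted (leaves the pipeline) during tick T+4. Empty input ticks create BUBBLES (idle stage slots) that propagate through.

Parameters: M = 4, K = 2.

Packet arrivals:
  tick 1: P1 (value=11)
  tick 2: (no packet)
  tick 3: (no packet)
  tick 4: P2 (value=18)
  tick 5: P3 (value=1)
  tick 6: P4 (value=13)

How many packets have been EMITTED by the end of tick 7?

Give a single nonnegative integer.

Tick 1: [PARSE:P1(v=11,ok=F), VALIDATE:-, TRANSFORM:-, EMIT:-] out:-; in:P1
Tick 2: [PARSE:-, VALIDATE:P1(v=11,ok=F), TRANSFORM:-, EMIT:-] out:-; in:-
Tick 3: [PARSE:-, VALIDATE:-, TRANSFORM:P1(v=0,ok=F), EMIT:-] out:-; in:-
Tick 4: [PARSE:P2(v=18,ok=F), VALIDATE:-, TRANSFORM:-, EMIT:P1(v=0,ok=F)] out:-; in:P2
Tick 5: [PARSE:P3(v=1,ok=F), VALIDATE:P2(v=18,ok=F), TRANSFORM:-, EMIT:-] out:P1(v=0); in:P3
Tick 6: [PARSE:P4(v=13,ok=F), VALIDATE:P3(v=1,ok=F), TRANSFORM:P2(v=0,ok=F), EMIT:-] out:-; in:P4
Tick 7: [PARSE:-, VALIDATE:P4(v=13,ok=T), TRANSFORM:P3(v=0,ok=F), EMIT:P2(v=0,ok=F)] out:-; in:-
Emitted by tick 7: ['P1']

Answer: 1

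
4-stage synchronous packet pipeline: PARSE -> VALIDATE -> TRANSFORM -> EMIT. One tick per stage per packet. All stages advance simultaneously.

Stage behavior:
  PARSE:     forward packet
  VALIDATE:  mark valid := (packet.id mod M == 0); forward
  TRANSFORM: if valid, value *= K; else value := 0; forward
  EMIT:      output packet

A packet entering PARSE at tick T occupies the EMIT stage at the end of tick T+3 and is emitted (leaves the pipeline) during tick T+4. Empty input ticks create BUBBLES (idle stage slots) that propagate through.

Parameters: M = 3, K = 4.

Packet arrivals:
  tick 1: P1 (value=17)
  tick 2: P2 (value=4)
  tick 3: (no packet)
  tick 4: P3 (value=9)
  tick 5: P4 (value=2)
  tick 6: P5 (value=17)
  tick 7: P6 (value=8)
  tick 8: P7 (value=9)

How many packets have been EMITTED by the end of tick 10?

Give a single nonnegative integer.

Tick 1: [PARSE:P1(v=17,ok=F), VALIDATE:-, TRANSFORM:-, EMIT:-] out:-; in:P1
Tick 2: [PARSE:P2(v=4,ok=F), VALIDATE:P1(v=17,ok=F), TRANSFORM:-, EMIT:-] out:-; in:P2
Tick 3: [PARSE:-, VALIDATE:P2(v=4,ok=F), TRANSFORM:P1(v=0,ok=F), EMIT:-] out:-; in:-
Tick 4: [PARSE:P3(v=9,ok=F), VALIDATE:-, TRANSFORM:P2(v=0,ok=F), EMIT:P1(v=0,ok=F)] out:-; in:P3
Tick 5: [PARSE:P4(v=2,ok=F), VALIDATE:P3(v=9,ok=T), TRANSFORM:-, EMIT:P2(v=0,ok=F)] out:P1(v=0); in:P4
Tick 6: [PARSE:P5(v=17,ok=F), VALIDATE:P4(v=2,ok=F), TRANSFORM:P3(v=36,ok=T), EMIT:-] out:P2(v=0); in:P5
Tick 7: [PARSE:P6(v=8,ok=F), VALIDATE:P5(v=17,ok=F), TRANSFORM:P4(v=0,ok=F), EMIT:P3(v=36,ok=T)] out:-; in:P6
Tick 8: [PARSE:P7(v=9,ok=F), VALIDATE:P6(v=8,ok=T), TRANSFORM:P5(v=0,ok=F), EMIT:P4(v=0,ok=F)] out:P3(v=36); in:P7
Tick 9: [PARSE:-, VALIDATE:P7(v=9,ok=F), TRANSFORM:P6(v=32,ok=T), EMIT:P5(v=0,ok=F)] out:P4(v=0); in:-
Tick 10: [PARSE:-, VALIDATE:-, TRANSFORM:P7(v=0,ok=F), EMIT:P6(v=32,ok=T)] out:P5(v=0); in:-
Emitted by tick 10: ['P1', 'P2', 'P3', 'P4', 'P5']

Answer: 5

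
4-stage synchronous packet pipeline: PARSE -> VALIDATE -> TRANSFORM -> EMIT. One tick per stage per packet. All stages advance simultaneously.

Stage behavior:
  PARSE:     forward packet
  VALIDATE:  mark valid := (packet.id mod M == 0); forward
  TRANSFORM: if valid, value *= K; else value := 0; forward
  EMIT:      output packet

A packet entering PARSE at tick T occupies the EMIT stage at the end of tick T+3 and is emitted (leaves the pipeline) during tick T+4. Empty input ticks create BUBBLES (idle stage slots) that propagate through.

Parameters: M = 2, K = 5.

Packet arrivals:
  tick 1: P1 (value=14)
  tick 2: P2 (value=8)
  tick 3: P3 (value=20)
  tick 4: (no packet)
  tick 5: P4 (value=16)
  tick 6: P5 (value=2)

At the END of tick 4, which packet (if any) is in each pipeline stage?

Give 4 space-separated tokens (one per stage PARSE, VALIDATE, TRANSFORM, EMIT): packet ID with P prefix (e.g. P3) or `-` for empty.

Answer: - P3 P2 P1

Derivation:
Tick 1: [PARSE:P1(v=14,ok=F), VALIDATE:-, TRANSFORM:-, EMIT:-] out:-; in:P1
Tick 2: [PARSE:P2(v=8,ok=F), VALIDATE:P1(v=14,ok=F), TRANSFORM:-, EMIT:-] out:-; in:P2
Tick 3: [PARSE:P3(v=20,ok=F), VALIDATE:P2(v=8,ok=T), TRANSFORM:P1(v=0,ok=F), EMIT:-] out:-; in:P3
Tick 4: [PARSE:-, VALIDATE:P3(v=20,ok=F), TRANSFORM:P2(v=40,ok=T), EMIT:P1(v=0,ok=F)] out:-; in:-
At end of tick 4: ['-', 'P3', 'P2', 'P1']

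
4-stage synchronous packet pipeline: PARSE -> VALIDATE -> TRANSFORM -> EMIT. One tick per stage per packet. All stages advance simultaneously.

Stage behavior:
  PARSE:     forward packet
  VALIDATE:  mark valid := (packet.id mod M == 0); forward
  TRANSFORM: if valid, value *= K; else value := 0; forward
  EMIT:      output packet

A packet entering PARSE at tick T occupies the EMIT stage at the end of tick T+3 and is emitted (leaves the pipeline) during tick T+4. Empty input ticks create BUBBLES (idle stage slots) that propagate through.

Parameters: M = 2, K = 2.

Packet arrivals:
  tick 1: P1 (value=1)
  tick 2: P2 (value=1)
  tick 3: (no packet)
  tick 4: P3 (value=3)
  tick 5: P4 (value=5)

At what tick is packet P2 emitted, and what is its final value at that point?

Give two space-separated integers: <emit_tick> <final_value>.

Tick 1: [PARSE:P1(v=1,ok=F), VALIDATE:-, TRANSFORM:-, EMIT:-] out:-; in:P1
Tick 2: [PARSE:P2(v=1,ok=F), VALIDATE:P1(v=1,ok=F), TRANSFORM:-, EMIT:-] out:-; in:P2
Tick 3: [PARSE:-, VALIDATE:P2(v=1,ok=T), TRANSFORM:P1(v=0,ok=F), EMIT:-] out:-; in:-
Tick 4: [PARSE:P3(v=3,ok=F), VALIDATE:-, TRANSFORM:P2(v=2,ok=T), EMIT:P1(v=0,ok=F)] out:-; in:P3
Tick 5: [PARSE:P4(v=5,ok=F), VALIDATE:P3(v=3,ok=F), TRANSFORM:-, EMIT:P2(v=2,ok=T)] out:P1(v=0); in:P4
Tick 6: [PARSE:-, VALIDATE:P4(v=5,ok=T), TRANSFORM:P3(v=0,ok=F), EMIT:-] out:P2(v=2); in:-
Tick 7: [PARSE:-, VALIDATE:-, TRANSFORM:P4(v=10,ok=T), EMIT:P3(v=0,ok=F)] out:-; in:-
Tick 8: [PARSE:-, VALIDATE:-, TRANSFORM:-, EMIT:P4(v=10,ok=T)] out:P3(v=0); in:-
Tick 9: [PARSE:-, VALIDATE:-, TRANSFORM:-, EMIT:-] out:P4(v=10); in:-
P2: arrives tick 2, valid=True (id=2, id%2=0), emit tick 6, final value 2

Answer: 6 2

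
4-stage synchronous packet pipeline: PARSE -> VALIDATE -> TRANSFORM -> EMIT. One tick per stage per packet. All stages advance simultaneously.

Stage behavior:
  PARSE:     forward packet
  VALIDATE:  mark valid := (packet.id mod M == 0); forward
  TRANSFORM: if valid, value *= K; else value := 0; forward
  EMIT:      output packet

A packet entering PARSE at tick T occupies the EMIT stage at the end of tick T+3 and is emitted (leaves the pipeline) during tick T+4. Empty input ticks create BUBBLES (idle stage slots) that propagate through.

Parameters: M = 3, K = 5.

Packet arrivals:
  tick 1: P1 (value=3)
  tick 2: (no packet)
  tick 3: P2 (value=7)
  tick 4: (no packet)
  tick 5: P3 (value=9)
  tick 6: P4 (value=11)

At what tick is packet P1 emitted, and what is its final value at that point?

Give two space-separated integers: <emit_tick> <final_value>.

Tick 1: [PARSE:P1(v=3,ok=F), VALIDATE:-, TRANSFORM:-, EMIT:-] out:-; in:P1
Tick 2: [PARSE:-, VALIDATE:P1(v=3,ok=F), TRANSFORM:-, EMIT:-] out:-; in:-
Tick 3: [PARSE:P2(v=7,ok=F), VALIDATE:-, TRANSFORM:P1(v=0,ok=F), EMIT:-] out:-; in:P2
Tick 4: [PARSE:-, VALIDATE:P2(v=7,ok=F), TRANSFORM:-, EMIT:P1(v=0,ok=F)] out:-; in:-
Tick 5: [PARSE:P3(v=9,ok=F), VALIDATE:-, TRANSFORM:P2(v=0,ok=F), EMIT:-] out:P1(v=0); in:P3
Tick 6: [PARSE:P4(v=11,ok=F), VALIDATE:P3(v=9,ok=T), TRANSFORM:-, EMIT:P2(v=0,ok=F)] out:-; in:P4
Tick 7: [PARSE:-, VALIDATE:P4(v=11,ok=F), TRANSFORM:P3(v=45,ok=T), EMIT:-] out:P2(v=0); in:-
Tick 8: [PARSE:-, VALIDATE:-, TRANSFORM:P4(v=0,ok=F), EMIT:P3(v=45,ok=T)] out:-; in:-
Tick 9: [PARSE:-, VALIDATE:-, TRANSFORM:-, EMIT:P4(v=0,ok=F)] out:P3(v=45); in:-
Tick 10: [PARSE:-, VALIDATE:-, TRANSFORM:-, EMIT:-] out:P4(v=0); in:-
P1: arrives tick 1, valid=False (id=1, id%3=1), emit tick 5, final value 0

Answer: 5 0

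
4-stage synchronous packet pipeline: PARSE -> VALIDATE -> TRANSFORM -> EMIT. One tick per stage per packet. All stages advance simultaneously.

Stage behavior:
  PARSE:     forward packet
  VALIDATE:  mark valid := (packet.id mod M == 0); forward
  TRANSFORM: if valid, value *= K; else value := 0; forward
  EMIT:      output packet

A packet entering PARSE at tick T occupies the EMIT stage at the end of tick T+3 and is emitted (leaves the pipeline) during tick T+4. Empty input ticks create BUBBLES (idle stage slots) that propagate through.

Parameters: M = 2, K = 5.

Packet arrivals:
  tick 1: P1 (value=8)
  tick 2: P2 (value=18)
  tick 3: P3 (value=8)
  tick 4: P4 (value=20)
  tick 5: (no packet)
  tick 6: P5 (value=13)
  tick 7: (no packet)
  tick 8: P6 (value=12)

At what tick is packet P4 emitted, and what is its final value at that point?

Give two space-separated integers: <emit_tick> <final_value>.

Tick 1: [PARSE:P1(v=8,ok=F), VALIDATE:-, TRANSFORM:-, EMIT:-] out:-; in:P1
Tick 2: [PARSE:P2(v=18,ok=F), VALIDATE:P1(v=8,ok=F), TRANSFORM:-, EMIT:-] out:-; in:P2
Tick 3: [PARSE:P3(v=8,ok=F), VALIDATE:P2(v=18,ok=T), TRANSFORM:P1(v=0,ok=F), EMIT:-] out:-; in:P3
Tick 4: [PARSE:P4(v=20,ok=F), VALIDATE:P3(v=8,ok=F), TRANSFORM:P2(v=90,ok=T), EMIT:P1(v=0,ok=F)] out:-; in:P4
Tick 5: [PARSE:-, VALIDATE:P4(v=20,ok=T), TRANSFORM:P3(v=0,ok=F), EMIT:P2(v=90,ok=T)] out:P1(v=0); in:-
Tick 6: [PARSE:P5(v=13,ok=F), VALIDATE:-, TRANSFORM:P4(v=100,ok=T), EMIT:P3(v=0,ok=F)] out:P2(v=90); in:P5
Tick 7: [PARSE:-, VALIDATE:P5(v=13,ok=F), TRANSFORM:-, EMIT:P4(v=100,ok=T)] out:P3(v=0); in:-
Tick 8: [PARSE:P6(v=12,ok=F), VALIDATE:-, TRANSFORM:P5(v=0,ok=F), EMIT:-] out:P4(v=100); in:P6
Tick 9: [PARSE:-, VALIDATE:P6(v=12,ok=T), TRANSFORM:-, EMIT:P5(v=0,ok=F)] out:-; in:-
Tick 10: [PARSE:-, VALIDATE:-, TRANSFORM:P6(v=60,ok=T), EMIT:-] out:P5(v=0); in:-
Tick 11: [PARSE:-, VALIDATE:-, TRANSFORM:-, EMIT:P6(v=60,ok=T)] out:-; in:-
Tick 12: [PARSE:-, VALIDATE:-, TRANSFORM:-, EMIT:-] out:P6(v=60); in:-
P4: arrives tick 4, valid=True (id=4, id%2=0), emit tick 8, final value 100

Answer: 8 100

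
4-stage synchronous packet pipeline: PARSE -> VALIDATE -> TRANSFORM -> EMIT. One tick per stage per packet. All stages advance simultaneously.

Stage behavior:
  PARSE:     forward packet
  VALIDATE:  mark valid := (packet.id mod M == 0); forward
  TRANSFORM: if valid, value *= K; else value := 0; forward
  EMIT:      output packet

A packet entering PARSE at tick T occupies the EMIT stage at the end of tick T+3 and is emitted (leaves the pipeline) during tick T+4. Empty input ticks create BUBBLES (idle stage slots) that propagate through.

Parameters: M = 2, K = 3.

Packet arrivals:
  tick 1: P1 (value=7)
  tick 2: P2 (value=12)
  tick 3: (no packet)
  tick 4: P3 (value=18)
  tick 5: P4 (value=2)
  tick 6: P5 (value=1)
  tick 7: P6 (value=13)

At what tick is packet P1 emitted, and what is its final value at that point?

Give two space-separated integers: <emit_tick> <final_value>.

Tick 1: [PARSE:P1(v=7,ok=F), VALIDATE:-, TRANSFORM:-, EMIT:-] out:-; in:P1
Tick 2: [PARSE:P2(v=12,ok=F), VALIDATE:P1(v=7,ok=F), TRANSFORM:-, EMIT:-] out:-; in:P2
Tick 3: [PARSE:-, VALIDATE:P2(v=12,ok=T), TRANSFORM:P1(v=0,ok=F), EMIT:-] out:-; in:-
Tick 4: [PARSE:P3(v=18,ok=F), VALIDATE:-, TRANSFORM:P2(v=36,ok=T), EMIT:P1(v=0,ok=F)] out:-; in:P3
Tick 5: [PARSE:P4(v=2,ok=F), VALIDATE:P3(v=18,ok=F), TRANSFORM:-, EMIT:P2(v=36,ok=T)] out:P1(v=0); in:P4
Tick 6: [PARSE:P5(v=1,ok=F), VALIDATE:P4(v=2,ok=T), TRANSFORM:P3(v=0,ok=F), EMIT:-] out:P2(v=36); in:P5
Tick 7: [PARSE:P6(v=13,ok=F), VALIDATE:P5(v=1,ok=F), TRANSFORM:P4(v=6,ok=T), EMIT:P3(v=0,ok=F)] out:-; in:P6
Tick 8: [PARSE:-, VALIDATE:P6(v=13,ok=T), TRANSFORM:P5(v=0,ok=F), EMIT:P4(v=6,ok=T)] out:P3(v=0); in:-
Tick 9: [PARSE:-, VALIDATE:-, TRANSFORM:P6(v=39,ok=T), EMIT:P5(v=0,ok=F)] out:P4(v=6); in:-
Tick 10: [PARSE:-, VALIDATE:-, TRANSFORM:-, EMIT:P6(v=39,ok=T)] out:P5(v=0); in:-
Tick 11: [PARSE:-, VALIDATE:-, TRANSFORM:-, EMIT:-] out:P6(v=39); in:-
P1: arrives tick 1, valid=False (id=1, id%2=1), emit tick 5, final value 0

Answer: 5 0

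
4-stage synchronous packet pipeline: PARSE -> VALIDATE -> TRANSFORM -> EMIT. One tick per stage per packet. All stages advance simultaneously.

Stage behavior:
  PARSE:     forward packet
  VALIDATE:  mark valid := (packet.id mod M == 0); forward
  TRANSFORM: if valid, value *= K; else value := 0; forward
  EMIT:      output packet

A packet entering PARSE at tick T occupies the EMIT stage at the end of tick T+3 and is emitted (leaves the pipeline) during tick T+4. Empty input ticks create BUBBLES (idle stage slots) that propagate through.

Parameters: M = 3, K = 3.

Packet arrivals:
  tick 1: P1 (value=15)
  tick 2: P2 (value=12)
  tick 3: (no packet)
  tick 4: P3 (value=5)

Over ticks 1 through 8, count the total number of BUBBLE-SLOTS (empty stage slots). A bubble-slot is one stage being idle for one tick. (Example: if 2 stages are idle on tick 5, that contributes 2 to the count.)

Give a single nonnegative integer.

Tick 1: [PARSE:P1(v=15,ok=F), VALIDATE:-, TRANSFORM:-, EMIT:-] out:-; bubbles=3
Tick 2: [PARSE:P2(v=12,ok=F), VALIDATE:P1(v=15,ok=F), TRANSFORM:-, EMIT:-] out:-; bubbles=2
Tick 3: [PARSE:-, VALIDATE:P2(v=12,ok=F), TRANSFORM:P1(v=0,ok=F), EMIT:-] out:-; bubbles=2
Tick 4: [PARSE:P3(v=5,ok=F), VALIDATE:-, TRANSFORM:P2(v=0,ok=F), EMIT:P1(v=0,ok=F)] out:-; bubbles=1
Tick 5: [PARSE:-, VALIDATE:P3(v=5,ok=T), TRANSFORM:-, EMIT:P2(v=0,ok=F)] out:P1(v=0); bubbles=2
Tick 6: [PARSE:-, VALIDATE:-, TRANSFORM:P3(v=15,ok=T), EMIT:-] out:P2(v=0); bubbles=3
Tick 7: [PARSE:-, VALIDATE:-, TRANSFORM:-, EMIT:P3(v=15,ok=T)] out:-; bubbles=3
Tick 8: [PARSE:-, VALIDATE:-, TRANSFORM:-, EMIT:-] out:P3(v=15); bubbles=4
Total bubble-slots: 20

Answer: 20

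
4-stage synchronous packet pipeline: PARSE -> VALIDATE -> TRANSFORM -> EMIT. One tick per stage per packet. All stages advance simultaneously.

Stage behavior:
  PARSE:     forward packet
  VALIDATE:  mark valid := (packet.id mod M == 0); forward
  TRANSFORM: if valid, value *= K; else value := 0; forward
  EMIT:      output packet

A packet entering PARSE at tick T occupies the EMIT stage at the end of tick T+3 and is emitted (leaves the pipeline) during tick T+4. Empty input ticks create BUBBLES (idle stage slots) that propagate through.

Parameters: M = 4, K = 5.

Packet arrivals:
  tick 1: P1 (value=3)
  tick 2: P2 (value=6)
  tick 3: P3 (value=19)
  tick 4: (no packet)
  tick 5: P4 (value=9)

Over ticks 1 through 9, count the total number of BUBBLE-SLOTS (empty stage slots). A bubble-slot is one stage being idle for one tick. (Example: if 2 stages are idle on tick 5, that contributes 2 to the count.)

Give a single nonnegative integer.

Tick 1: [PARSE:P1(v=3,ok=F), VALIDATE:-, TRANSFORM:-, EMIT:-] out:-; bubbles=3
Tick 2: [PARSE:P2(v=6,ok=F), VALIDATE:P1(v=3,ok=F), TRANSFORM:-, EMIT:-] out:-; bubbles=2
Tick 3: [PARSE:P3(v=19,ok=F), VALIDATE:P2(v=6,ok=F), TRANSFORM:P1(v=0,ok=F), EMIT:-] out:-; bubbles=1
Tick 4: [PARSE:-, VALIDATE:P3(v=19,ok=F), TRANSFORM:P2(v=0,ok=F), EMIT:P1(v=0,ok=F)] out:-; bubbles=1
Tick 5: [PARSE:P4(v=9,ok=F), VALIDATE:-, TRANSFORM:P3(v=0,ok=F), EMIT:P2(v=0,ok=F)] out:P1(v=0); bubbles=1
Tick 6: [PARSE:-, VALIDATE:P4(v=9,ok=T), TRANSFORM:-, EMIT:P3(v=0,ok=F)] out:P2(v=0); bubbles=2
Tick 7: [PARSE:-, VALIDATE:-, TRANSFORM:P4(v=45,ok=T), EMIT:-] out:P3(v=0); bubbles=3
Tick 8: [PARSE:-, VALIDATE:-, TRANSFORM:-, EMIT:P4(v=45,ok=T)] out:-; bubbles=3
Tick 9: [PARSE:-, VALIDATE:-, TRANSFORM:-, EMIT:-] out:P4(v=45); bubbles=4
Total bubble-slots: 20

Answer: 20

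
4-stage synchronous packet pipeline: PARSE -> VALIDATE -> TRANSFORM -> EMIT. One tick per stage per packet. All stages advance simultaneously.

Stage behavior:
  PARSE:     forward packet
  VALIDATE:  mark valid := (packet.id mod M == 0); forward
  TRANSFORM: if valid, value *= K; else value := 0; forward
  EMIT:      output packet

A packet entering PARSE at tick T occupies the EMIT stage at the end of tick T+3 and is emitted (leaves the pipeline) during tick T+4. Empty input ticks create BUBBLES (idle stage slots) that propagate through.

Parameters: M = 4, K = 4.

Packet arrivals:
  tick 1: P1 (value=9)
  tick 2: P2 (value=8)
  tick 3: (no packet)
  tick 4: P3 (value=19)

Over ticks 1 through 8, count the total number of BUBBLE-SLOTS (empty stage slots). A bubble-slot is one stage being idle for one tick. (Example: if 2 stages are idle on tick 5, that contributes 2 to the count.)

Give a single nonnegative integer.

Answer: 20

Derivation:
Tick 1: [PARSE:P1(v=9,ok=F), VALIDATE:-, TRANSFORM:-, EMIT:-] out:-; bubbles=3
Tick 2: [PARSE:P2(v=8,ok=F), VALIDATE:P1(v=9,ok=F), TRANSFORM:-, EMIT:-] out:-; bubbles=2
Tick 3: [PARSE:-, VALIDATE:P2(v=8,ok=F), TRANSFORM:P1(v=0,ok=F), EMIT:-] out:-; bubbles=2
Tick 4: [PARSE:P3(v=19,ok=F), VALIDATE:-, TRANSFORM:P2(v=0,ok=F), EMIT:P1(v=0,ok=F)] out:-; bubbles=1
Tick 5: [PARSE:-, VALIDATE:P3(v=19,ok=F), TRANSFORM:-, EMIT:P2(v=0,ok=F)] out:P1(v=0); bubbles=2
Tick 6: [PARSE:-, VALIDATE:-, TRANSFORM:P3(v=0,ok=F), EMIT:-] out:P2(v=0); bubbles=3
Tick 7: [PARSE:-, VALIDATE:-, TRANSFORM:-, EMIT:P3(v=0,ok=F)] out:-; bubbles=3
Tick 8: [PARSE:-, VALIDATE:-, TRANSFORM:-, EMIT:-] out:P3(v=0); bubbles=4
Total bubble-slots: 20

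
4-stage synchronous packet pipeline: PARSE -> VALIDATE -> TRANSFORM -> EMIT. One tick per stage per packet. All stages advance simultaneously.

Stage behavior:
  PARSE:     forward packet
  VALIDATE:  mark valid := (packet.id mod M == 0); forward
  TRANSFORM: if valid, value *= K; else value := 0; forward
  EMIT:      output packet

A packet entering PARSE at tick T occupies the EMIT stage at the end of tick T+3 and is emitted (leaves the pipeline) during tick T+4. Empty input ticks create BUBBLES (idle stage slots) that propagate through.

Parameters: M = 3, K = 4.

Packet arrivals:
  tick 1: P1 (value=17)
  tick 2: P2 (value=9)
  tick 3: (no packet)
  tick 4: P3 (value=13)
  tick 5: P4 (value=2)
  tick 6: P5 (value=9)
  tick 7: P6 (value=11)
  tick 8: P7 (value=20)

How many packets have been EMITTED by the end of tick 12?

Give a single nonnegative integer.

Answer: 7

Derivation:
Tick 1: [PARSE:P1(v=17,ok=F), VALIDATE:-, TRANSFORM:-, EMIT:-] out:-; in:P1
Tick 2: [PARSE:P2(v=9,ok=F), VALIDATE:P1(v=17,ok=F), TRANSFORM:-, EMIT:-] out:-; in:P2
Tick 3: [PARSE:-, VALIDATE:P2(v=9,ok=F), TRANSFORM:P1(v=0,ok=F), EMIT:-] out:-; in:-
Tick 4: [PARSE:P3(v=13,ok=F), VALIDATE:-, TRANSFORM:P2(v=0,ok=F), EMIT:P1(v=0,ok=F)] out:-; in:P3
Tick 5: [PARSE:P4(v=2,ok=F), VALIDATE:P3(v=13,ok=T), TRANSFORM:-, EMIT:P2(v=0,ok=F)] out:P1(v=0); in:P4
Tick 6: [PARSE:P5(v=9,ok=F), VALIDATE:P4(v=2,ok=F), TRANSFORM:P3(v=52,ok=T), EMIT:-] out:P2(v=0); in:P5
Tick 7: [PARSE:P6(v=11,ok=F), VALIDATE:P5(v=9,ok=F), TRANSFORM:P4(v=0,ok=F), EMIT:P3(v=52,ok=T)] out:-; in:P6
Tick 8: [PARSE:P7(v=20,ok=F), VALIDATE:P6(v=11,ok=T), TRANSFORM:P5(v=0,ok=F), EMIT:P4(v=0,ok=F)] out:P3(v=52); in:P7
Tick 9: [PARSE:-, VALIDATE:P7(v=20,ok=F), TRANSFORM:P6(v=44,ok=T), EMIT:P5(v=0,ok=F)] out:P4(v=0); in:-
Tick 10: [PARSE:-, VALIDATE:-, TRANSFORM:P7(v=0,ok=F), EMIT:P6(v=44,ok=T)] out:P5(v=0); in:-
Tick 11: [PARSE:-, VALIDATE:-, TRANSFORM:-, EMIT:P7(v=0,ok=F)] out:P6(v=44); in:-
Tick 12: [PARSE:-, VALIDATE:-, TRANSFORM:-, EMIT:-] out:P7(v=0); in:-
Emitted by tick 12: ['P1', 'P2', 'P3', 'P4', 'P5', 'P6', 'P7']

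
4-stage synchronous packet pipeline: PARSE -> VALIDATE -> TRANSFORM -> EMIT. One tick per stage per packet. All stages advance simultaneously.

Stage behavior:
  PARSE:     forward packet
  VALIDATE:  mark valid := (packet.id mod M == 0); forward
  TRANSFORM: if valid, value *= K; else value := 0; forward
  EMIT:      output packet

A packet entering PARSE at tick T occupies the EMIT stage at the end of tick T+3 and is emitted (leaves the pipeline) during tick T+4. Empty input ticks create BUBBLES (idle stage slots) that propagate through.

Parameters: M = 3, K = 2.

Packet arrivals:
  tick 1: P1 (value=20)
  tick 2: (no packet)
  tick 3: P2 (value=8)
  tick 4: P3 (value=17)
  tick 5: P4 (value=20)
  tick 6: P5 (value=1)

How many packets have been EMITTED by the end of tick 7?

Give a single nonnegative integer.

Answer: 2

Derivation:
Tick 1: [PARSE:P1(v=20,ok=F), VALIDATE:-, TRANSFORM:-, EMIT:-] out:-; in:P1
Tick 2: [PARSE:-, VALIDATE:P1(v=20,ok=F), TRANSFORM:-, EMIT:-] out:-; in:-
Tick 3: [PARSE:P2(v=8,ok=F), VALIDATE:-, TRANSFORM:P1(v=0,ok=F), EMIT:-] out:-; in:P2
Tick 4: [PARSE:P3(v=17,ok=F), VALIDATE:P2(v=8,ok=F), TRANSFORM:-, EMIT:P1(v=0,ok=F)] out:-; in:P3
Tick 5: [PARSE:P4(v=20,ok=F), VALIDATE:P3(v=17,ok=T), TRANSFORM:P2(v=0,ok=F), EMIT:-] out:P1(v=0); in:P4
Tick 6: [PARSE:P5(v=1,ok=F), VALIDATE:P4(v=20,ok=F), TRANSFORM:P3(v=34,ok=T), EMIT:P2(v=0,ok=F)] out:-; in:P5
Tick 7: [PARSE:-, VALIDATE:P5(v=1,ok=F), TRANSFORM:P4(v=0,ok=F), EMIT:P3(v=34,ok=T)] out:P2(v=0); in:-
Emitted by tick 7: ['P1', 'P2']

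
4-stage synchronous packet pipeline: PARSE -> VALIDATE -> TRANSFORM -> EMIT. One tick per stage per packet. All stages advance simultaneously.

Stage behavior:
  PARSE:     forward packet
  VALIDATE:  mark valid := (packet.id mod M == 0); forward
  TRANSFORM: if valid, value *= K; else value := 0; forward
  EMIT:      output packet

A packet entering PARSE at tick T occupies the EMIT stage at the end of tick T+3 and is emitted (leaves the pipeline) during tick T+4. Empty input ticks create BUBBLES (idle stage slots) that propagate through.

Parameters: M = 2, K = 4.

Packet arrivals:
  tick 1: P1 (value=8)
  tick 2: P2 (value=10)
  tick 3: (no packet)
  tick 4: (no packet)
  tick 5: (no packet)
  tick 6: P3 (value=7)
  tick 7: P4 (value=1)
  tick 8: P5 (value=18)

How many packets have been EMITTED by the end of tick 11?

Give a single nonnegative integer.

Tick 1: [PARSE:P1(v=8,ok=F), VALIDATE:-, TRANSFORM:-, EMIT:-] out:-; in:P1
Tick 2: [PARSE:P2(v=10,ok=F), VALIDATE:P1(v=8,ok=F), TRANSFORM:-, EMIT:-] out:-; in:P2
Tick 3: [PARSE:-, VALIDATE:P2(v=10,ok=T), TRANSFORM:P1(v=0,ok=F), EMIT:-] out:-; in:-
Tick 4: [PARSE:-, VALIDATE:-, TRANSFORM:P2(v=40,ok=T), EMIT:P1(v=0,ok=F)] out:-; in:-
Tick 5: [PARSE:-, VALIDATE:-, TRANSFORM:-, EMIT:P2(v=40,ok=T)] out:P1(v=0); in:-
Tick 6: [PARSE:P3(v=7,ok=F), VALIDATE:-, TRANSFORM:-, EMIT:-] out:P2(v=40); in:P3
Tick 7: [PARSE:P4(v=1,ok=F), VALIDATE:P3(v=7,ok=F), TRANSFORM:-, EMIT:-] out:-; in:P4
Tick 8: [PARSE:P5(v=18,ok=F), VALIDATE:P4(v=1,ok=T), TRANSFORM:P3(v=0,ok=F), EMIT:-] out:-; in:P5
Tick 9: [PARSE:-, VALIDATE:P5(v=18,ok=F), TRANSFORM:P4(v=4,ok=T), EMIT:P3(v=0,ok=F)] out:-; in:-
Tick 10: [PARSE:-, VALIDATE:-, TRANSFORM:P5(v=0,ok=F), EMIT:P4(v=4,ok=T)] out:P3(v=0); in:-
Tick 11: [PARSE:-, VALIDATE:-, TRANSFORM:-, EMIT:P5(v=0,ok=F)] out:P4(v=4); in:-
Emitted by tick 11: ['P1', 'P2', 'P3', 'P4']

Answer: 4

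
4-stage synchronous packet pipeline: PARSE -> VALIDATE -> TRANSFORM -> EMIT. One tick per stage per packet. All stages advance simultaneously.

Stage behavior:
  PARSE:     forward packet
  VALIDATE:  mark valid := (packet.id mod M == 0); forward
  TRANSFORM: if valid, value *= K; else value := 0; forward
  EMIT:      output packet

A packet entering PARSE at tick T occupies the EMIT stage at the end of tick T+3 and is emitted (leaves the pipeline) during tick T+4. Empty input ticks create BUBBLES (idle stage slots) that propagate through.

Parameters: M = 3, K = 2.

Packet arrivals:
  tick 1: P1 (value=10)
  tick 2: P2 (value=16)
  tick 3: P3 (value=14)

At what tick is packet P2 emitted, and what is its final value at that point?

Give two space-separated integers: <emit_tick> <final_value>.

Tick 1: [PARSE:P1(v=10,ok=F), VALIDATE:-, TRANSFORM:-, EMIT:-] out:-; in:P1
Tick 2: [PARSE:P2(v=16,ok=F), VALIDATE:P1(v=10,ok=F), TRANSFORM:-, EMIT:-] out:-; in:P2
Tick 3: [PARSE:P3(v=14,ok=F), VALIDATE:P2(v=16,ok=F), TRANSFORM:P1(v=0,ok=F), EMIT:-] out:-; in:P3
Tick 4: [PARSE:-, VALIDATE:P3(v=14,ok=T), TRANSFORM:P2(v=0,ok=F), EMIT:P1(v=0,ok=F)] out:-; in:-
Tick 5: [PARSE:-, VALIDATE:-, TRANSFORM:P3(v=28,ok=T), EMIT:P2(v=0,ok=F)] out:P1(v=0); in:-
Tick 6: [PARSE:-, VALIDATE:-, TRANSFORM:-, EMIT:P3(v=28,ok=T)] out:P2(v=0); in:-
Tick 7: [PARSE:-, VALIDATE:-, TRANSFORM:-, EMIT:-] out:P3(v=28); in:-
P2: arrives tick 2, valid=False (id=2, id%3=2), emit tick 6, final value 0

Answer: 6 0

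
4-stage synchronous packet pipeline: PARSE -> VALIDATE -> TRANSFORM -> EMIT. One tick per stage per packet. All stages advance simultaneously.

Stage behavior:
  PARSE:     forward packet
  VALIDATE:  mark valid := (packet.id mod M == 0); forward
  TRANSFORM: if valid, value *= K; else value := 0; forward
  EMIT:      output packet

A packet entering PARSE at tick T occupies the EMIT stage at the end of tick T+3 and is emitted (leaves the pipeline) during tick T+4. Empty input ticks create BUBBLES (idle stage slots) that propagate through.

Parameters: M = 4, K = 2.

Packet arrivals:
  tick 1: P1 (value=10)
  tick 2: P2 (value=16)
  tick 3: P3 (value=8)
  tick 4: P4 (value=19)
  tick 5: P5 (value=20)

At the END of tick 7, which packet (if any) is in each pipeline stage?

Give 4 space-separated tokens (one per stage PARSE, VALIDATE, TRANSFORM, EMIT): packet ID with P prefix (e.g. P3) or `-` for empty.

Tick 1: [PARSE:P1(v=10,ok=F), VALIDATE:-, TRANSFORM:-, EMIT:-] out:-; in:P1
Tick 2: [PARSE:P2(v=16,ok=F), VALIDATE:P1(v=10,ok=F), TRANSFORM:-, EMIT:-] out:-; in:P2
Tick 3: [PARSE:P3(v=8,ok=F), VALIDATE:P2(v=16,ok=F), TRANSFORM:P1(v=0,ok=F), EMIT:-] out:-; in:P3
Tick 4: [PARSE:P4(v=19,ok=F), VALIDATE:P3(v=8,ok=F), TRANSFORM:P2(v=0,ok=F), EMIT:P1(v=0,ok=F)] out:-; in:P4
Tick 5: [PARSE:P5(v=20,ok=F), VALIDATE:P4(v=19,ok=T), TRANSFORM:P3(v=0,ok=F), EMIT:P2(v=0,ok=F)] out:P1(v=0); in:P5
Tick 6: [PARSE:-, VALIDATE:P5(v=20,ok=F), TRANSFORM:P4(v=38,ok=T), EMIT:P3(v=0,ok=F)] out:P2(v=0); in:-
Tick 7: [PARSE:-, VALIDATE:-, TRANSFORM:P5(v=0,ok=F), EMIT:P4(v=38,ok=T)] out:P3(v=0); in:-
At end of tick 7: ['-', '-', 'P5', 'P4']

Answer: - - P5 P4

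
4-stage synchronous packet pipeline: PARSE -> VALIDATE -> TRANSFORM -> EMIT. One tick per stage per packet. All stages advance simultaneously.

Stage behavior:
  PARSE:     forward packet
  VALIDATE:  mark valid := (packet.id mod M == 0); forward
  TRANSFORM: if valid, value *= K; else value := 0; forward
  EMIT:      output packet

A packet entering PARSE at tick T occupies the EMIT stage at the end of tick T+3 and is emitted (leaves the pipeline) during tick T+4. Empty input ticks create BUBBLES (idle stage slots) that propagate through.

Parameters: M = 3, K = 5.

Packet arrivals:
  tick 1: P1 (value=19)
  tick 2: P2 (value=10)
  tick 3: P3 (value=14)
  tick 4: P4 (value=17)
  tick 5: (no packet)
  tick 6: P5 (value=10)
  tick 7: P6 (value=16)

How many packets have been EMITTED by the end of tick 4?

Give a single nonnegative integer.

Answer: 0

Derivation:
Tick 1: [PARSE:P1(v=19,ok=F), VALIDATE:-, TRANSFORM:-, EMIT:-] out:-; in:P1
Tick 2: [PARSE:P2(v=10,ok=F), VALIDATE:P1(v=19,ok=F), TRANSFORM:-, EMIT:-] out:-; in:P2
Tick 3: [PARSE:P3(v=14,ok=F), VALIDATE:P2(v=10,ok=F), TRANSFORM:P1(v=0,ok=F), EMIT:-] out:-; in:P3
Tick 4: [PARSE:P4(v=17,ok=F), VALIDATE:P3(v=14,ok=T), TRANSFORM:P2(v=0,ok=F), EMIT:P1(v=0,ok=F)] out:-; in:P4
Emitted by tick 4: []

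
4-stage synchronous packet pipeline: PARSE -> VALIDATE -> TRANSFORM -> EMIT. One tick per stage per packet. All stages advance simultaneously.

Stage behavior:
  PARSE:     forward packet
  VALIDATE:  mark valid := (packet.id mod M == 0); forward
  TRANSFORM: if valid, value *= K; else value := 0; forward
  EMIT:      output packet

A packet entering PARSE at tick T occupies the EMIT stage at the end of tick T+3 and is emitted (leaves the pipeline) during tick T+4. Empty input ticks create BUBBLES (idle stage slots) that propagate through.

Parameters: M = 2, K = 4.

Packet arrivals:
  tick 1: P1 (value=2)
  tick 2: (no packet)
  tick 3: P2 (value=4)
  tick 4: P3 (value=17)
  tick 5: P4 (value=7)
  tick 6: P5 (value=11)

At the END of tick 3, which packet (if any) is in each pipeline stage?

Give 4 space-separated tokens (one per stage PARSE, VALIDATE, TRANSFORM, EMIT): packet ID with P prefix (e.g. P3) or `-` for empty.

Tick 1: [PARSE:P1(v=2,ok=F), VALIDATE:-, TRANSFORM:-, EMIT:-] out:-; in:P1
Tick 2: [PARSE:-, VALIDATE:P1(v=2,ok=F), TRANSFORM:-, EMIT:-] out:-; in:-
Tick 3: [PARSE:P2(v=4,ok=F), VALIDATE:-, TRANSFORM:P1(v=0,ok=F), EMIT:-] out:-; in:P2
At end of tick 3: ['P2', '-', 'P1', '-']

Answer: P2 - P1 -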